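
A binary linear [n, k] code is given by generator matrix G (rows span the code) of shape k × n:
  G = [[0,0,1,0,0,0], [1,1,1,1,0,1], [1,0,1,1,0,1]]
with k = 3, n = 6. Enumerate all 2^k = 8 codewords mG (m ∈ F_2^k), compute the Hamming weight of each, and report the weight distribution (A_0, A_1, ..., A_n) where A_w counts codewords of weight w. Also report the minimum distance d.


Weight distribution: A_0 = 1, A_1 = 2, A_2 = 1, A_3 = 1, A_4 = 2, A_5 = 1. Minimum distance d = 1.

Enumerate all 2^3 = 8 messages m ∈ F_2^3.
For each, compute codeword c = mG in F_2^6, then tally its weight.
  m = 000 → c = 000000, weight = 0.
  m = 100 → c = 001000, weight = 1.
  m = 010 → c = 111101, weight = 5.
  m = 110 → c = 110101, weight = 4.
  m = 001 → c = 101101, weight = 4.
  m = 101 → c = 100101, weight = 3.
  m = 011 → c = 010000, weight = 1.
  m = 111 → c = 011000, weight = 2.
Tally weights:
  weight 0: 1 codewords.
  weight 1: 2 codewords.
  weight 2: 1 codewords.
  weight 3: 1 codewords.
  weight 4: 2 codewords.
  weight 5: 1 codewords.
Minimum distance d = smallest w > 0 with A_w > 0 = 1.
Sanity: Σ A_w = 8 = 2^3 = 8 ✓.


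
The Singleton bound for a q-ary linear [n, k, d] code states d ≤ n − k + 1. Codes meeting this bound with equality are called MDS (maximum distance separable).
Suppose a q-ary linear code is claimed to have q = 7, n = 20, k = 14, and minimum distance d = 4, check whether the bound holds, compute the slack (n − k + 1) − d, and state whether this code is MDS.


Singleton RHS = n − k + 1 = 7, slack = 3, bound satisfied, not MDS.

Singleton bound: d ≤ n − k + 1.
Here n = 20, k = 14, so n − k + 1 = 7.
Given d = 4, check d ≤ 7: YES.
Slack = (n − k + 1) − d = 3.
The code is NOT MDS (slack = 3 > 0).
Description: the claimed parameters are [20, 14, 4]_7; such a code would be non-MDS.


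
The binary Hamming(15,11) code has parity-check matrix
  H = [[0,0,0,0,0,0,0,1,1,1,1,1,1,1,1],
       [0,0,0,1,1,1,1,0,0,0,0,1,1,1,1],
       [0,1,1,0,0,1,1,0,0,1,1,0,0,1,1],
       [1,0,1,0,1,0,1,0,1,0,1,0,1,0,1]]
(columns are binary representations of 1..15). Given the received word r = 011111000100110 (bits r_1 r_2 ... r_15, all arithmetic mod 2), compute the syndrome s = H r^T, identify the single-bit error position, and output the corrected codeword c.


s = (1, 1, 1, 1)^T, error position = 15, corrected codeword c = 011111000100111

Compute s = H r^T mod 2 one row at a time:
  s_1 = 0 + 0 + 1 + 0 + 0 + 1 + 1 + 0 = 3 ≡ 1 (mod 2).
  s_2 = 1 + 1 + 1 + 0 + 0 + 1 + 1 + 0 = 5 ≡ 1 (mod 2).
  s_3 = 1 + 1 + 1 + 0 + 1 + 0 + 1 + 0 = 5 ≡ 1 (mod 2).
  s_4 = 0 + 1 + 1 + 0 + 0 + 0 + 1 + 0 = 3 ≡ 1 (mod 2).
s = (1, 1, 1, 1)^T — this equals column 15 of H (binary 1111), so error is at position 15.
Correct: flip bit 15 of r = 011111000100110 to get c = 011111000100111.


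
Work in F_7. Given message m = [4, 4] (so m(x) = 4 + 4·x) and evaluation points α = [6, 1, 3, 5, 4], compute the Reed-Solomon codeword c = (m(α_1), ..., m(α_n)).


c = [0, 1, 2, 3, 6]

Message polynomial: m(x) = 4 + 4·x (mod 7).
For each evaluation point α_i, compute m(α_i) mod 7:
  α_1 = 6: Horner steps 4 → 0, so m(6) = 0.
  α_2 = 1: Horner steps 4 → 1, so m(1) = 1.
  α_3 = 3: Horner steps 4 → 2, so m(3) = 2.
  α_4 = 5: Horner steps 4 → 3, so m(5) = 3.
  α_5 = 4: Horner steps 4 → 6, so m(4) = 6.
Codeword c = [0, 1, 2, 3, 6] ∈ F_7^5.


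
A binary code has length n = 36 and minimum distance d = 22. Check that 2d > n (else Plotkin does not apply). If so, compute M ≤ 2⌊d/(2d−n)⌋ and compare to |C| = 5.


Plotkin bound M ≤ 4; given |C| = 5 > bound (violated).

Check applicability: 2d = 44, n = 36.
2d − n = 8 > 0, so Plotkin applies.
Compute d/(2d−n) = 22/8 ≈ 2.7500.
⌊d/(2d−n)⌋ = 2.
Plotkin bound: M ≤ 2·2 = 4.
Given |C| = 5, check: VIOLATED.
This |C| is above the Plotkin bound, so no binary code with n = 36, d = 22 and 5 codewords exists.


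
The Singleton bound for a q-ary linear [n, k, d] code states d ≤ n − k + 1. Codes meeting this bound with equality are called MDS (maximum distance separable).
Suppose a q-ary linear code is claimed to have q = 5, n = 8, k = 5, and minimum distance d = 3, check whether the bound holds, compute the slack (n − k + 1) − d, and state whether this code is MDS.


Singleton RHS = n − k + 1 = 4, slack = 1, bound satisfied, not MDS.

Singleton bound: d ≤ n − k + 1.
Here n = 8, k = 5, so n − k + 1 = 4.
Given d = 3, check d ≤ 4: YES.
Slack = (n − k + 1) − d = 1.
The code is NOT MDS (slack = 1 > 0).
Description: the claimed parameters are [8, 5, 3]_5; such a code would be non-MDS.


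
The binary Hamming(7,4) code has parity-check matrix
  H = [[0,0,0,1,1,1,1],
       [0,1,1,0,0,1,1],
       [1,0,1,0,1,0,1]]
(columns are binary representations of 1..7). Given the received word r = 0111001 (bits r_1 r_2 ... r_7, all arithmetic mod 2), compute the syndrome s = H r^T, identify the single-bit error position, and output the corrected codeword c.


s = (0, 1, 0)^T, error position = 2, corrected codeword c = 0011001

Compute s = H r^T mod 2 one row at a time:
  s_1 = 1 + 0 + 0 + 1 = 2 ≡ 0 (mod 2).
  s_2 = 1 + 1 + 0 + 1 = 3 ≡ 1 (mod 2).
  s_3 = 0 + 1 + 0 + 1 = 2 ≡ 0 (mod 2).
s = (0, 1, 0)^T — this equals column 2 of H (binary 010), so error is at position 2.
Correct: flip bit 2 of r = 0111001 to get c = 0011001.


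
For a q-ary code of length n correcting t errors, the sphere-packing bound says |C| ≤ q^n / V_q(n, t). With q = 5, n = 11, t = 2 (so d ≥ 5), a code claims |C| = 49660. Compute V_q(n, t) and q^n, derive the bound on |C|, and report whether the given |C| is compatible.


V_q(n, t) = 925, q^n = 48828125, Hamming bound = 52787, |C| = 49660 ≤ bound (satisfied).

Step 1: Compute V_q(n, t) = Σ_{j=0}^2 C(n, j) (q−1)^j.
  j = 0: C(11,0)·(4)^0 = 1·1 = 1.
  j = 1: C(11,1)·(4)^1 = 11·4 = 44.
  j = 2: C(11,2)·(4)^2 = 55·16 = 880.
  V_q(n, t) = 1 + 44 + 880 = 925.
Step 2: q^n = 5^11 = 48828125.
Step 3: Hamming bound ⌊q^n / V_q(n,t)⌋ = ⌊48828125/925⌋ = 52787.
Step 4: Compare |C| = 49660 to 52787: satisfied.
The claimed |C| lies below the Hamming bound.


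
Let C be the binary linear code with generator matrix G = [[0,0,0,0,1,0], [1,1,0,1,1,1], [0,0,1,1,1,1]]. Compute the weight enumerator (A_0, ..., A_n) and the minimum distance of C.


Weight distribution: A_0 = 1, A_1 = 1, A_3 = 2, A_4 = 3, A_5 = 1. Minimum distance d = 1.

Enumerate all 2^3 = 8 messages m ∈ F_2^3.
For each, compute codeword c = mG in F_2^6, then tally its weight.
  m = 000 → c = 000000, weight = 0.
  m = 100 → c = 000010, weight = 1.
  m = 010 → c = 110111, weight = 5.
  m = 110 → c = 110101, weight = 4.
  m = 001 → c = 001111, weight = 4.
  m = 101 → c = 001101, weight = 3.
  m = 011 → c = 111000, weight = 3.
  m = 111 → c = 111010, weight = 4.
Tally weights:
  weight 0: 1 codewords.
  weight 1: 1 codewords.
  weight 3: 2 codewords.
  weight 4: 3 codewords.
  weight 5: 1 codewords.
Minimum distance d = smallest w > 0 with A_w > 0 = 1.
Sanity: Σ A_w = 8 = 2^3 = 8 ✓.


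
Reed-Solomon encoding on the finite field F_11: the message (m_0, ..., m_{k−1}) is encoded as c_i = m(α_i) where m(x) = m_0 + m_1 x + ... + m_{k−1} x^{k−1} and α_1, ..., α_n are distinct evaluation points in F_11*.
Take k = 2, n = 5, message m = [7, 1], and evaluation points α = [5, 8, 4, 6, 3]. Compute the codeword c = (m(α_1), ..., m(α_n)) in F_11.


c = [1, 4, 0, 2, 10]

Message polynomial: m(x) = 7 + 1·x (mod 11).
For each evaluation point α_i, compute m(α_i) mod 11:
  α_1 = 5: Horner steps 1 → 1, so m(5) = 1.
  α_2 = 8: Horner steps 1 → 4, so m(8) = 4.
  α_3 = 4: Horner steps 1 → 0, so m(4) = 0.
  α_4 = 6: Horner steps 1 → 2, so m(6) = 2.
  α_5 = 3: Horner steps 1 → 10, so m(3) = 10.
Codeword c = [1, 4, 0, 2, 10] ∈ F_11^5.


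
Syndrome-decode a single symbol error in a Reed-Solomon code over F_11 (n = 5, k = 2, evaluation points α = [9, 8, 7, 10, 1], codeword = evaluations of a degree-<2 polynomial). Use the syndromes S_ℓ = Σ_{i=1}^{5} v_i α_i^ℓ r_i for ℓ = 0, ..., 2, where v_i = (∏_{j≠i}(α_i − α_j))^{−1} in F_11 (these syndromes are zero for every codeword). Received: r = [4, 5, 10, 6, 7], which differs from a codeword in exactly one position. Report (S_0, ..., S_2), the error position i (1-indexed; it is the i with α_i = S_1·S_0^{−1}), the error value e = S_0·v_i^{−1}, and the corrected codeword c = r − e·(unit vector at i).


S = (8, 6, 10), error at position 1, error magnitude e = 4, c = [0, 5, 10, 6, 7].

Step 1: column multipliers v_i = (∏_{j≠i}(α_i − α_j))^{−1} mod 11.
  i = 1 (α = 9): (9−8)(9−7)(9−10)(9−1) = 1·2·(−1)·8 = −16 ≡ 6, so v_1 = 6^{−1} = 2 (mod 11).
  i = 2 (α = 8): (8−9)(8−7)(8−10)(8−1) = (−1)·1·(−2)·7 = 14 ≡ 3, so v_2 = 3^{−1} = 4 (mod 11).
  i = 3 (α = 7): (7−9)(7−8)(7−10)(7−1) = (−2)·(−1)·(−3)·6 = −36 ≡ 8, so v_3 = 8^{−1} = 7 (mod 11).
  i = 4 (α = 10): (10−9)(10−8)(10−7)(10−1) = 1·2·3·9 = 54 ≡ 10, so v_4 = 10^{−1} = 10 (mod 11).
  i = 5 (α = 1): (1−9)(1−8)(1−7)(1−10) = (−8)·(−7)·(−6)·(−9) = 3024 ≡ 10, so v_5 = 10^{−1} = 10 (mod 11).
  v = [2, 4, 7, 10, 10].
Step 2: syndromes of r = [4, 5, 10, 6, 7] (all sums mod 11).
  S_0 = Σ v_i r_i = 2·4 + 4·5 + 7·10 + 10·6 + 10·7 = 228 ≡ 8.
  S_1 = Σ v_i α_i r_i = 2·9·4 + 4·8·5 + 7·7·10 + 10·10·6 + 10·1·7 = 1392 ≡ 6.
  α_i^2 mod 11 = [4, 9, 5, 1, 1].
  S_2 = Σ v_i α_i^2 r_i = 2·4·4 + 4·9·5 + 7·5·10 + 10·1·6 + 10·1·7 = 692 ≡ 10.
  S = (8, 6, 10) ≠ 0, so r is not a codeword (an error is present).
Step 3: locate the error. For a single error e at position i, S_ℓ = v_i·e·α_i^ℓ, so α_err = S_1/S_0.
  S_0^{−1} = 8^{−1} = 7 (mod 11), so α_err = 6·7 = 42 ≡ 9 = α_1. Error position i = 1.
  Consistency check: S_2/S_1 = 10·2 = 20 ≡ 9 = α_err ✓ (single-error assumption holds).
Step 4: error magnitude e = S_0/v_1 = S_0·∏_{j≠1}(α_1 − α_j) = 8·6 = 48 ≡ 4 (mod 11).
Step 5: correct position 1: c_1 = r_1 − e = 4 − 4 ≡ 0 (mod 11). Hence c = [0, 5, 10, 6, 7].
  Check: interpolating c through the α_i gives m(x) = 1 + 6·x (degree < 2) with m(α_i) = c_i for every i, so c is indeed a codeword.


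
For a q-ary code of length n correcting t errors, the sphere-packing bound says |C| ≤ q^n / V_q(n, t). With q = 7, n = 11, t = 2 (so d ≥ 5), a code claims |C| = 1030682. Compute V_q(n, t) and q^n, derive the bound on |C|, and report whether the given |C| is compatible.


V_q(n, t) = 2047, q^n = 1977326743, Hamming bound = 965963, |C| = 1030682 > bound (violated).

Step 1: Compute V_q(n, t) = Σ_{j=0}^2 C(n, j) (q−1)^j.
  j = 0: C(11,0)·(6)^0 = 1·1 = 1.
  j = 1: C(11,1)·(6)^1 = 11·6 = 66.
  j = 2: C(11,2)·(6)^2 = 55·36 = 1980.
  V_q(n, t) = 1 + 66 + 1980 = 2047.
Step 2: q^n = 7^11 = 1977326743.
Step 3: Hamming bound ⌊q^n / V_q(n,t)⌋ = ⌊1977326743/2047⌋ = 965963.
Step 4: Compare |C| = 1030682 to 965963: violated.
The claimed |C| lies above the Hamming bound, so no 7-ary code of length 11 with d ≥ 5 can have 1030682 codewords.


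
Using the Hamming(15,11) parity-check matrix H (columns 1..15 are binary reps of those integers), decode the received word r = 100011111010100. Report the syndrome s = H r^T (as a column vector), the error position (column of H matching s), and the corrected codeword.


s = (0, 0, 1, 0)^T, error position = 2, corrected codeword c = 110011111010100

Compute s = H r^T mod 2 one row at a time:
  s_1 = 1 + 1 + 0 + 1 + 0 + 1 + 0 + 0 = 4 ≡ 0 (mod 2).
  s_2 = 0 + 1 + 1 + 1 + 0 + 1 + 0 + 0 = 4 ≡ 0 (mod 2).
  s_3 = 0 + 0 + 1 + 1 + 0 + 1 + 0 + 0 = 3 ≡ 1 (mod 2).
  s_4 = 1 + 0 + 1 + 1 + 1 + 1 + 1 + 0 = 6 ≡ 0 (mod 2).
s = (0, 0, 1, 0)^T — this equals column 2 of H (binary 0010), so error is at position 2.
Correct: flip bit 2 of r = 100011111010100 to get c = 110011111010100.


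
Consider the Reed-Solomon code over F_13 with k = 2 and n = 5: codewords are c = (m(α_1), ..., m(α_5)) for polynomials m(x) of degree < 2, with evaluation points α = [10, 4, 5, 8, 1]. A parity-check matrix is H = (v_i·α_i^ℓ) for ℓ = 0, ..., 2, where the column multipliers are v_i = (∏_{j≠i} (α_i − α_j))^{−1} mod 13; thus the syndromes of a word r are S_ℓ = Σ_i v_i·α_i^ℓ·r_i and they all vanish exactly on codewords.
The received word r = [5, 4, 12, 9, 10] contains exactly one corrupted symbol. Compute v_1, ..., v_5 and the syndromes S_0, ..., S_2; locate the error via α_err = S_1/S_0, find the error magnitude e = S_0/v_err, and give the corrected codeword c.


S = (11, 3, 2), error at position 3, error magnitude e = 10, c = [5, 4, 2, 9, 10].

Step 1: column multipliers v_i = (∏_{j≠i}(α_i − α_j))^{−1} mod 13.
  i = 1 (α = 10): (10−4)(10−5)(10−8)(10−1) = 6·5·2·9 = 540 ≡ 7, so v_1 = 7^{−1} = 2 (mod 13).
  i = 2 (α = 4): (4−10)(4−5)(4−8)(4−1) = (−6)·(−1)·(−4)·3 = −72 ≡ 6, so v_2 = 6^{−1} = 11 (mod 13).
  i = 3 (α = 5): (5−10)(5−4)(5−8)(5−1) = (−5)·1·(−3)·4 = 60 ≡ 8, so v_3 = 8^{−1} = 5 (mod 13).
  i = 4 (α = 8): (8−10)(8−4)(8−5)(8−1) = (−2)·4·3·7 = −168 ≡ 1, so v_4 = 1^{−1} = 1 (mod 13).
  i = 5 (α = 1): (1−10)(1−4)(1−5)(1−8) = (−9)·(−3)·(−4)·(−7) = 756 ≡ 2, so v_5 = 2^{−1} = 7 (mod 13).
  v = [2, 11, 5, 1, 7].
Step 2: syndromes of r = [5, 4, 12, 9, 10] (all sums mod 13).
  S_0 = Σ v_i r_i = 2·5 + 11·4 + 5·12 + 1·9 + 7·10 = 193 ≡ 11.
  S_1 = Σ v_i α_i r_i = 2·10·5 + 11·4·4 + 5·5·12 + 1·8·9 + 7·1·10 = 718 ≡ 3.
  α_i^2 mod 13 = [9, 3, 12, 12, 1].
  S_2 = Σ v_i α_i^2 r_i = 2·9·5 + 11·3·4 + 5·12·12 + 1·12·9 + 7·1·10 = 1120 ≡ 2.
  S = (11, 3, 2) ≠ 0, so r is not a codeword (an error is present).
Step 3: locate the error. For a single error e at position i, S_ℓ = v_i·e·α_i^ℓ, so α_err = S_1/S_0.
  S_0^{−1} = 11^{−1} = 6 (mod 13), so α_err = 3·6 = 18 ≡ 5 = α_3. Error position i = 3.
  Consistency check: S_2/S_1 = 2·9 = 18 ≡ 5 = α_err ✓ (single-error assumption holds).
Step 4: error magnitude e = S_0/v_3 = S_0·∏_{j≠3}(α_3 − α_j) = 11·8 = 88 ≡ 10 (mod 13).
Step 5: correct position 3: c_3 = r_3 − e = 12 − 10 ≡ 2 (mod 13). Hence c = [5, 4, 2, 9, 10].
  Check: interpolating c through the α_i gives m(x) = 12 + 11·x (degree < 2) with m(α_i) = c_i for every i, so c is indeed a codeword.


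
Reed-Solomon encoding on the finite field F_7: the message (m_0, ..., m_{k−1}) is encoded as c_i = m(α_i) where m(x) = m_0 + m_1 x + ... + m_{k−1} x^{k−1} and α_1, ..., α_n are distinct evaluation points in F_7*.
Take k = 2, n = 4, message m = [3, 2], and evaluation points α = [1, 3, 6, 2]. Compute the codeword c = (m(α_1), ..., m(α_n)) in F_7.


c = [5, 2, 1, 0]

Message polynomial: m(x) = 3 + 2·x (mod 7).
For each evaluation point α_i, compute m(α_i) mod 7:
  α_1 = 1: Horner steps 2 → 5, so m(1) = 5.
  α_2 = 3: Horner steps 2 → 2, so m(3) = 2.
  α_3 = 6: Horner steps 2 → 1, so m(6) = 1.
  α_4 = 2: Horner steps 2 → 0, so m(2) = 0.
Codeword c = [5, 2, 1, 0] ∈ F_7^4.


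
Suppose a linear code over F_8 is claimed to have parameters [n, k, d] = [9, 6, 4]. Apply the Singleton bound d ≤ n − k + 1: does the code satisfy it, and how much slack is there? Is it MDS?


Singleton RHS = n − k + 1 = 4, slack = 0, bound satisfied, MDS.

Singleton bound: d ≤ n − k + 1.
Here n = 9, k = 6, so n − k + 1 = 4.
Given d = 4, check d ≤ 4: YES.
Slack = (n − k + 1) − d = 0.
The code is MDS (slack = 0).
Description: the claimed parameters are [9, 6, 4]_8; such a code would be MDS (meets Singleton bound).


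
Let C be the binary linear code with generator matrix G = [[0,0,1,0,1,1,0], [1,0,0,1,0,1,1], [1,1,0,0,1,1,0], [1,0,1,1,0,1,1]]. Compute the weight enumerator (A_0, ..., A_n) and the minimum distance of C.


Weight distribution: A_0 = 1, A_1 = 1, A_2 = 2, A_3 = 2, A_4 = 5, A_5 = 5. Minimum distance d = 1.

Enumerate all 2^4 = 16 messages m ∈ F_2^4.
For each, compute codeword c = mG in F_2^7, then tally its weight.
  m = 0000 → c = 0000000, weight = 0.
  m = 1000 → c = 0010110, weight = 3.
  m = 0100 → c = 1001011, weight = 4.
  m = 1100 → c = 1011101, weight = 5.
  m = 0010 → c = 1100110, weight = 4.
  m = 1010 → c = 1110000, weight = 3.
  m = 0110 → c = 0101101, weight = 4.
  m = 1110 → c = 0111011, weight = 5.
  m = 0001 → c = 1011011, weight = 5.
  m = 1001 → c = 1001101, weight = 4.
  m = 0101 → c = 0010000, weight = 1.
  m = 1101 → c = 0000110, weight = 2.
  m = 0011 → c = 0111101, weight = 5.
  m = 1011 → c = 0101011, weight = 4.
  m = 0111 → c = 1110110, weight = 5.
  m = 1111 → c = 1100000, weight = 2.
Tally weights:
  weight 0: 1 codewords.
  weight 1: 1 codewords.
  weight 2: 2 codewords.
  weight 3: 2 codewords.
  weight 4: 5 codewords.
  weight 5: 5 codewords.
Minimum distance d = smallest w > 0 with A_w > 0 = 1.
Sanity: Σ A_w = 16 = 2^4 = 16 ✓.


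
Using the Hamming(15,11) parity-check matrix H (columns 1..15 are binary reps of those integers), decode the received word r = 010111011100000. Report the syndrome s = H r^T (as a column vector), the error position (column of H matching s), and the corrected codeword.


s = (1, 1, 1, 0)^T, error position = 14, corrected codeword c = 010111011100010

Compute s = H r^T mod 2 one row at a time:
  s_1 = 1 + 1 + 1 + 0 + 0 + 0 + 0 + 0 = 3 ≡ 1 (mod 2).
  s_2 = 1 + 1 + 1 + 0 + 0 + 0 + 0 + 0 = 3 ≡ 1 (mod 2).
  s_3 = 1 + 0 + 1 + 0 + 1 + 0 + 0 + 0 = 3 ≡ 1 (mod 2).
  s_4 = 0 + 0 + 1 + 0 + 1 + 0 + 0 + 0 = 2 ≡ 0 (mod 2).
s = (1, 1, 1, 0)^T — this equals column 14 of H (binary 1110), so error is at position 14.
Correct: flip bit 14 of r = 010111011100000 to get c = 010111011100010.


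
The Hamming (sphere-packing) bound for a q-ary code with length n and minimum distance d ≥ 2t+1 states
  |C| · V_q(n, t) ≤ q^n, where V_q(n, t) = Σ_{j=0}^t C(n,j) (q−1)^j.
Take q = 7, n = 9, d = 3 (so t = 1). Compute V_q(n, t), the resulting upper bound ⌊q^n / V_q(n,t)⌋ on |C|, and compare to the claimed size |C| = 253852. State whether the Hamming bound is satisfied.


V_q(n, t) = 55, q^n = 40353607, Hamming bound = 733701, |C| = 253852 ≤ bound (satisfied).

Step 1: Compute V_q(n, t) = Σ_{j=0}^1 C(n, j) (q−1)^j.
  j = 0: C(9,0)·(6)^0 = 1·1 = 1.
  j = 1: C(9,1)·(6)^1 = 9·6 = 54.
  V_q(n, t) = 1 + 54 = 55.
Step 2: q^n = 7^9 = 40353607.
Step 3: Hamming bound ⌊q^n / V_q(n,t)⌋ = ⌊40353607/55⌋ = 733701.
Step 4: Compare |C| = 253852 to 733701: satisfied.
The claimed |C| lies below the Hamming bound.


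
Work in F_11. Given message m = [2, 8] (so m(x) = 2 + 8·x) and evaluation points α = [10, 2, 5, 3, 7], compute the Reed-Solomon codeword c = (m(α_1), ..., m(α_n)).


c = [5, 7, 9, 4, 3]

Message polynomial: m(x) = 2 + 8·x (mod 11).
For each evaluation point α_i, compute m(α_i) mod 11:
  α_1 = 10: Horner steps 8 → 5, so m(10) = 5.
  α_2 = 2: Horner steps 8 → 7, so m(2) = 7.
  α_3 = 5: Horner steps 8 → 9, so m(5) = 9.
  α_4 = 3: Horner steps 8 → 4, so m(3) = 4.
  α_5 = 7: Horner steps 8 → 3, so m(7) = 3.
Codeword c = [5, 7, 9, 4, 3] ∈ F_11^5.


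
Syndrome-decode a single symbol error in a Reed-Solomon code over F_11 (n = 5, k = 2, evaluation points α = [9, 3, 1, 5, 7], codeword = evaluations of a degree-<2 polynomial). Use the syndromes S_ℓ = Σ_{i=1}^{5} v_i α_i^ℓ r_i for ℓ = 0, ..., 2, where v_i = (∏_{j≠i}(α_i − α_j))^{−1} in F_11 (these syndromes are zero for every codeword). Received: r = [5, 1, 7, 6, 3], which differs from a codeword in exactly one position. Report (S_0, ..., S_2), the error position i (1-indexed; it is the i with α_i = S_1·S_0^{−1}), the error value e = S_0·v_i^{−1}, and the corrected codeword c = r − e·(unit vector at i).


S = (1, 7, 5), error at position 5, error magnitude e = 3, c = [5, 1, 7, 6, 0].

Step 1: column multipliers v_i = (∏_{j≠i}(α_i − α_j))^{−1} mod 11.
  i = 1 (α = 9): (9−3)(9−1)(9−5)(9−7) = 6·8·4·2 = 384 ≡ 10, so v_1 = 10^{−1} = 10 (mod 11).
  i = 2 (α = 3): (3−9)(3−1)(3−5)(3−7) = (−6)·2·(−2)·(−4) = −96 ≡ 3, so v_2 = 3^{−1} = 4 (mod 11).
  i = 3 (α = 1): (1−9)(1−3)(1−5)(1−7) = (−8)·(−2)·(−4)·(−6) = 384 ≡ 10, so v_3 = 10^{−1} = 10 (mod 11).
  i = 4 (α = 5): (5−9)(5−3)(5−1)(5−7) = (−4)·2·4·(−2) = 64 ≡ 9, so v_4 = 9^{−1} = 5 (mod 11).
  i = 5 (α = 7): (7−9)(7−3)(7−1)(7−5) = (−2)·4·6·2 = −96 ≡ 3, so v_5 = 3^{−1} = 4 (mod 11).
  v = [10, 4, 10, 5, 4].
Step 2: syndromes of r = [5, 1, 7, 6, 3] (all sums mod 11).
  S_0 = Σ v_i r_i = 10·5 + 4·1 + 10·7 + 5·6 + 4·3 = 166 ≡ 1.
  S_1 = Σ v_i α_i r_i = 10·9·5 + 4·3·1 + 10·1·7 + 5·5·6 + 4·7·3 = 766 ≡ 7.
  α_i^2 mod 11 = [4, 9, 1, 3, 5].
  S_2 = Σ v_i α_i^2 r_i = 10·4·5 + 4·9·1 + 10·1·7 + 5·3·6 + 4·5·3 = 456 ≡ 5.
  S = (1, 7, 5) ≠ 0, so r is not a codeword (an error is present).
Step 3: locate the error. For a single error e at position i, S_ℓ = v_i·e·α_i^ℓ, so α_err = S_1/S_0.
  S_0^{−1} = 1^{−1} = 1 (mod 11), so α_err = 7·1 = 7 ≡ 7 = α_5. Error position i = 5.
  Consistency check: S_2/S_1 = 5·8 = 40 ≡ 7 = α_err ✓ (single-error assumption holds).
Step 4: error magnitude e = S_0/v_5 = S_0·∏_{j≠5}(α_5 − α_j) = 1·3 = 3 ≡ 3 (mod 11).
Step 5: correct position 5: c_5 = r_5 − e = 3 − 3 ≡ 0 (mod 11). Hence c = [5, 1, 7, 6, 0].
  Check: interpolating c through the α_i gives m(x) = 10 + 8·x (degree < 2) with m(α_i) = c_i for every i, so c is indeed a codeword.


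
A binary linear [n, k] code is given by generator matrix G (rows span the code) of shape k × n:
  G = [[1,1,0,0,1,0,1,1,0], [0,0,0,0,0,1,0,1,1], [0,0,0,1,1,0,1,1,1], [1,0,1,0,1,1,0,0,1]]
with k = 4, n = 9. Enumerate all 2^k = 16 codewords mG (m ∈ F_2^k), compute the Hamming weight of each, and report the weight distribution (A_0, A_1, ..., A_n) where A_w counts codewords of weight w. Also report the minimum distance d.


Weight distribution: A_0 = 1, A_3 = 2, A_4 = 3, A_5 = 6, A_6 = 4. Minimum distance d = 3.

Enumerate all 2^4 = 16 messages m ∈ F_2^4.
For each, compute codeword c = mG in F_2^9, then tally its weight.
  m = 0000 → c = 000000000, weight = 0.
  m = 1000 → c = 110010110, weight = 5.
  m = 0100 → c = 000001011, weight = 3.
  m = 1100 → c = 110011101, weight = 6.
  m = 0010 → c = 000110111, weight = 5.
  m = 1010 → c = 110100001, weight = 4.
  m = 0110 → c = 000111100, weight = 4.
  m = 1110 → c = 110101010, weight = 5.
  m = 0001 → c = 101011001, weight = 5.
  m = 1001 → c = 011001111, weight = 6.
  m = 0101 → c = 101010010, weight = 4.
  m = 1101 → c = 011000100, weight = 3.
  m = 0011 → c = 101101110, weight = 6.
  m = 1011 → c = 011111000, weight = 5.
  m = 0111 → c = 101100101, weight = 5.
  m = 1111 → c = 011110011, weight = 6.
Tally weights:
  weight 0: 1 codewords.
  weight 3: 2 codewords.
  weight 4: 3 codewords.
  weight 5: 6 codewords.
  weight 6: 4 codewords.
Minimum distance d = smallest w > 0 with A_w > 0 = 3.
Sanity: Σ A_w = 16 = 2^4 = 16 ✓.


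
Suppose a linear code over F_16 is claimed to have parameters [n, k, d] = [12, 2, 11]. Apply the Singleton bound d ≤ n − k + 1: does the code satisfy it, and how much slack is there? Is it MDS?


Singleton RHS = n − k + 1 = 11, slack = 0, bound satisfied, MDS.

Singleton bound: d ≤ n − k + 1.
Here n = 12, k = 2, so n − k + 1 = 11.
Given d = 11, check d ≤ 11: YES.
Slack = (n − k + 1) − d = 0.
The code is MDS (slack = 0).
Description: the claimed parameters are [12, 2, 11]_16; such a code would be MDS (meets Singleton bound).


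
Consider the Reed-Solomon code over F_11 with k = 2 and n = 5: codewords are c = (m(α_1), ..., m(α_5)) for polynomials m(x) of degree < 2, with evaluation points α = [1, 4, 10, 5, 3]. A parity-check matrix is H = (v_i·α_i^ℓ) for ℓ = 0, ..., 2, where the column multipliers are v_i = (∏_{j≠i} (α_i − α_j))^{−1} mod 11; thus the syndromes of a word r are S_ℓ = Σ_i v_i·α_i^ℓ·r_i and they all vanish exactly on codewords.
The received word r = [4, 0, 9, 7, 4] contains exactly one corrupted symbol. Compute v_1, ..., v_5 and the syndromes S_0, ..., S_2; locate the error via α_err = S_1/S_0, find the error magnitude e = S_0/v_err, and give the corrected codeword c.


S = (2, 2, 2), error at position 1, error magnitude e = 3, c = [1, 0, 9, 7, 4].

Step 1: column multipliers v_i = (∏_{j≠i}(α_i − α_j))^{−1} mod 11.
  i = 1 (α = 1): (1−4)(1−10)(1−5)(1−3) = (−3)·(−9)·(−4)·(−2) = 216 ≡ 7, so v_1 = 7^{−1} = 8 (mod 11).
  i = 2 (α = 4): (4−1)(4−10)(4−5)(4−3) = 3·(−6)·(−1)·1 = 18 ≡ 7, so v_2 = 7^{−1} = 8 (mod 11).
  i = 3 (α = 10): (10−1)(10−4)(10−5)(10−3) = 9·6·5·7 = 1890 ≡ 9, so v_3 = 9^{−1} = 5 (mod 11).
  i = 4 (α = 5): (5−1)(5−4)(5−10)(5−3) = 4·1·(−5)·2 = −40 ≡ 4, so v_4 = 4^{−1} = 3 (mod 11).
  i = 5 (α = 3): (3−1)(3−4)(3−10)(3−5) = 2·(−1)·(−7)·(−2) = −28 ≡ 5, so v_5 = 5^{−1} = 9 (mod 11).
  v = [8, 8, 5, 3, 9].
Step 2: syndromes of r = [4, 0, 9, 7, 4] (all sums mod 11).
  S_0 = Σ v_i r_i = 8·4 + 8·0 + 5·9 + 3·7 + 9·4 = 134 ≡ 2.
  S_1 = Σ v_i α_i r_i = 8·1·4 + 8·4·0 + 5·10·9 + 3·5·7 + 9·3·4 = 695 ≡ 2.
  α_i^2 mod 11 = [1, 5, 1, 3, 9].
  S_2 = Σ v_i α_i^2 r_i = 8·1·4 + 8·5·0 + 5·1·9 + 3·3·7 + 9·9·4 = 464 ≡ 2.
  S = (2, 2, 2) ≠ 0, so r is not a codeword (an error is present).
Step 3: locate the error. For a single error e at position i, S_ℓ = v_i·e·α_i^ℓ, so α_err = S_1/S_0.
  S_0^{−1} = 2^{−1} = 6 (mod 11), so α_err = 2·6 = 12 ≡ 1 = α_1. Error position i = 1.
  Consistency check: S_2/S_1 = 2·6 = 12 ≡ 1 = α_err ✓ (single-error assumption holds).
Step 4: error magnitude e = S_0/v_1 = S_0·∏_{j≠1}(α_1 − α_j) = 2·7 = 14 ≡ 3 (mod 11).
Step 5: correct position 1: c_1 = r_1 − e = 4 − 3 ≡ 1 (mod 11). Hence c = [1, 0, 9, 7, 4].
  Check: interpolating c through the α_i gives m(x) = 5 + 7·x (degree < 2) with m(α_i) = c_i for every i, so c is indeed a codeword.


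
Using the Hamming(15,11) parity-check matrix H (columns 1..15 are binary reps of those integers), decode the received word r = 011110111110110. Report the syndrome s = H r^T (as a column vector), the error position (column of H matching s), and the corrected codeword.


s = (0, 1, 0, 0)^T, error position = 4, corrected codeword c = 011010111110110

Compute s = H r^T mod 2 one row at a time:
  s_1 = 1 + 1 + 1 + 1 + 0 + 1 + 1 + 0 = 6 ≡ 0 (mod 2).
  s_2 = 1 + 1 + 0 + 1 + 0 + 1 + 1 + 0 = 5 ≡ 1 (mod 2).
  s_3 = 1 + 1 + 0 + 1 + 1 + 1 + 1 + 0 = 6 ≡ 0 (mod 2).
  s_4 = 0 + 1 + 1 + 1 + 1 + 1 + 1 + 0 = 6 ≡ 0 (mod 2).
s = (0, 1, 0, 0)^T — this equals column 4 of H (binary 0100), so error is at position 4.
Correct: flip bit 4 of r = 011110111110110 to get c = 011010111110110.


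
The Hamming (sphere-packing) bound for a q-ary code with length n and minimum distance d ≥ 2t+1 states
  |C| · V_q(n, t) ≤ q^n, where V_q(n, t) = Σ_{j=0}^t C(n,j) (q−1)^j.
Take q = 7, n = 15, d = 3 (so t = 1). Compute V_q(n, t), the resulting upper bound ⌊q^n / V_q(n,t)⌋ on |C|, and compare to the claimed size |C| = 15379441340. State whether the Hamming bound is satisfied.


V_q(n, t) = 91, q^n = 4747561509943, Hamming bound = 52171005603, |C| = 15379441340 ≤ bound (satisfied).

Step 1: Compute V_q(n, t) = Σ_{j=0}^1 C(n, j) (q−1)^j.
  j = 0: C(15,0)·(6)^0 = 1·1 = 1.
  j = 1: C(15,1)·(6)^1 = 15·6 = 90.
  V_q(n, t) = 1 + 90 = 91.
Step 2: q^n = 7^15 = 4747561509943.
Step 3: Hamming bound ⌊q^n / V_q(n,t)⌋ = ⌊4747561509943/91⌋ = 52171005603.
Step 4: Compare |C| = 15379441340 to 52171005603: satisfied.
The claimed |C| lies below the Hamming bound.


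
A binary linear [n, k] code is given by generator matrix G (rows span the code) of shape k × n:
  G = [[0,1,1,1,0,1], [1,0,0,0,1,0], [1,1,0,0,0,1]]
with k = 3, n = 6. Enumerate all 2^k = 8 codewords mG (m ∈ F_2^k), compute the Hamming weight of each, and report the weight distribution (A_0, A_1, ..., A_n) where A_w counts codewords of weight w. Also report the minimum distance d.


Weight distribution: A_0 = 1, A_2 = 1, A_3 = 4, A_4 = 1, A_6 = 1. Minimum distance d = 2.

Enumerate all 2^3 = 8 messages m ∈ F_2^3.
For each, compute codeword c = mG in F_2^6, then tally its weight.
  m = 000 → c = 000000, weight = 0.
  m = 100 → c = 011101, weight = 4.
  m = 010 → c = 100010, weight = 2.
  m = 110 → c = 111111, weight = 6.
  m = 001 → c = 110001, weight = 3.
  m = 101 → c = 101100, weight = 3.
  m = 011 → c = 010011, weight = 3.
  m = 111 → c = 001110, weight = 3.
Tally weights:
  weight 0: 1 codewords.
  weight 2: 1 codewords.
  weight 3: 4 codewords.
  weight 4: 1 codewords.
  weight 6: 1 codewords.
Minimum distance d = smallest w > 0 with A_w > 0 = 2.
Sanity: Σ A_w = 8 = 2^3 = 8 ✓.


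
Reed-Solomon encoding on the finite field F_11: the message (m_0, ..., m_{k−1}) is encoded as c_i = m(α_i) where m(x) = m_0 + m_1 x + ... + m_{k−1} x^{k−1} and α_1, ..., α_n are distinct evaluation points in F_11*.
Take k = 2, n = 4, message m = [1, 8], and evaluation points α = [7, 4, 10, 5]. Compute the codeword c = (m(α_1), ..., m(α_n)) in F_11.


c = [2, 0, 4, 8]

Message polynomial: m(x) = 1 + 8·x (mod 11).
For each evaluation point α_i, compute m(α_i) mod 11:
  α_1 = 7: Horner steps 8 → 2, so m(7) = 2.
  α_2 = 4: Horner steps 8 → 0, so m(4) = 0.
  α_3 = 10: Horner steps 8 → 4, so m(10) = 4.
  α_4 = 5: Horner steps 8 → 8, so m(5) = 8.
Codeword c = [2, 0, 4, 8] ∈ F_11^4.


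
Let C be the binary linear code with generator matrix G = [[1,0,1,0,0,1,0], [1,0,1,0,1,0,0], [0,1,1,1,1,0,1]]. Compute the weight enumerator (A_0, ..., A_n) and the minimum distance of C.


Weight distribution: A_0 = 1, A_2 = 1, A_3 = 2, A_4 = 1, A_5 = 2, A_6 = 1. Minimum distance d = 2.

Enumerate all 2^3 = 8 messages m ∈ F_2^3.
For each, compute codeword c = mG in F_2^7, then tally its weight.
  m = 000 → c = 0000000, weight = 0.
  m = 100 → c = 1010010, weight = 3.
  m = 010 → c = 1010100, weight = 3.
  m = 110 → c = 0000110, weight = 2.
  m = 001 → c = 0111101, weight = 5.
  m = 101 → c = 1101111, weight = 6.
  m = 011 → c = 1101001, weight = 4.
  m = 111 → c = 0111011, weight = 5.
Tally weights:
  weight 0: 1 codewords.
  weight 2: 1 codewords.
  weight 3: 2 codewords.
  weight 4: 1 codewords.
  weight 5: 2 codewords.
  weight 6: 1 codewords.
Minimum distance d = smallest w > 0 with A_w > 0 = 2.
Sanity: Σ A_w = 8 = 2^3 = 8 ✓.


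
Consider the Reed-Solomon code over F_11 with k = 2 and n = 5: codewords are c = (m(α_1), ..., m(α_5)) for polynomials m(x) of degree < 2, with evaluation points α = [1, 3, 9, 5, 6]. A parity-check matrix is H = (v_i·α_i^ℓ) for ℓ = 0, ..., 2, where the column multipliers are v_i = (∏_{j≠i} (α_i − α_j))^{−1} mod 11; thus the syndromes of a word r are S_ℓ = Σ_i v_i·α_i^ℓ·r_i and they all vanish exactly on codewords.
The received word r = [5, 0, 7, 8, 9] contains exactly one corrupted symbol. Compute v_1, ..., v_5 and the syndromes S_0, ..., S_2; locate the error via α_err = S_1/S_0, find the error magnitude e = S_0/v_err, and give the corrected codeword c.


S = (9, 1, 5), error at position 4, error magnitude e = 2, c = [5, 0, 7, 6, 9].

Step 1: column multipliers v_i = (∏_{j≠i}(α_i − α_j))^{−1} mod 11.
  i = 1 (α = 1): (1−3)(1−9)(1−5)(1−6) = (−2)·(−8)·(−4)·(−5) = 320 ≡ 1, so v_1 = 1^{−1} = 1 (mod 11).
  i = 2 (α = 3): (3−1)(3−9)(3−5)(3−6) = 2·(−6)·(−2)·(−3) = −72 ≡ 5, so v_2 = 5^{−1} = 9 (mod 11).
  i = 3 (α = 9): (9−1)(9−3)(9−5)(9−6) = 8·6·4·3 = 576 ≡ 4, so v_3 = 4^{−1} = 3 (mod 11).
  i = 4 (α = 5): (5−1)(5−3)(5−9)(5−6) = 4·2·(−4)·(−1) = 32 ≡ 10, so v_4 = 10^{−1} = 10 (mod 11).
  i = 5 (α = 6): (6−1)(6−3)(6−9)(6−5) = 5·3·(−3)·1 = −45 ≡ 10, so v_5 = 10^{−1} = 10 (mod 11).
  v = [1, 9, 3, 10, 10].
Step 2: syndromes of r = [5, 0, 7, 8, 9] (all sums mod 11).
  S_0 = Σ v_i r_i = 1·5 + 9·0 + 3·7 + 10·8 + 10·9 = 196 ≡ 9.
  S_1 = Σ v_i α_i r_i = 1·1·5 + 9·3·0 + 3·9·7 + 10·5·8 + 10·6·9 = 1134 ≡ 1.
  α_i^2 mod 11 = [1, 9, 4, 3, 3].
  S_2 = Σ v_i α_i^2 r_i = 1·1·5 + 9·9·0 + 3·4·7 + 10·3·8 + 10·3·9 = 599 ≡ 5.
  S = (9, 1, 5) ≠ 0, so r is not a codeword (an error is present).
Step 3: locate the error. For a single error e at position i, S_ℓ = v_i·e·α_i^ℓ, so α_err = S_1/S_0.
  S_0^{−1} = 9^{−1} = 5 (mod 11), so α_err = 1·5 = 5 ≡ 5 = α_4. Error position i = 4.
  Consistency check: S_2/S_1 = 5·1 = 5 ≡ 5 = α_err ✓ (single-error assumption holds).
Step 4: error magnitude e = S_0/v_4 = S_0·∏_{j≠4}(α_4 − α_j) = 9·10 = 90 ≡ 2 (mod 11).
Step 5: correct position 4: c_4 = r_4 − e = 8 − 2 ≡ 6 (mod 11). Hence c = [5, 0, 7, 6, 9].
  Check: interpolating c through the α_i gives m(x) = 2 + 3·x (degree < 2) with m(α_i) = c_i for every i, so c is indeed a codeword.


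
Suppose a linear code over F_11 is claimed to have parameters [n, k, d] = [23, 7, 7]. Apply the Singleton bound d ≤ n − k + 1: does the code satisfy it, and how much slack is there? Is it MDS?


Singleton RHS = n − k + 1 = 17, slack = 10, bound satisfied, not MDS.

Singleton bound: d ≤ n − k + 1.
Here n = 23, k = 7, so n − k + 1 = 17.
Given d = 7, check d ≤ 17: YES.
Slack = (n − k + 1) − d = 10.
The code is NOT MDS (slack = 10 > 0).
Description: the claimed parameters are [23, 7, 7]_11; such a code would be non-MDS.


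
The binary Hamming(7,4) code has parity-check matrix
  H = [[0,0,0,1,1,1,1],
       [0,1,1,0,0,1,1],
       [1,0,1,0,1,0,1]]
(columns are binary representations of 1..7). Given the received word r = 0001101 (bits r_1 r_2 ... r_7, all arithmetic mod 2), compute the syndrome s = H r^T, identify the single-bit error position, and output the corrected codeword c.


s = (1, 1, 0)^T, error position = 6, corrected codeword c = 0001111

Compute s = H r^T mod 2 one row at a time:
  s_1 = 1 + 1 + 0 + 1 = 3 ≡ 1 (mod 2).
  s_2 = 0 + 0 + 0 + 1 = 1 ≡ 1 (mod 2).
  s_3 = 0 + 0 + 1 + 1 = 2 ≡ 0 (mod 2).
s = (1, 1, 0)^T — this equals column 6 of H (binary 110), so error is at position 6.
Correct: flip bit 6 of r = 0001101 to get c = 0001111.


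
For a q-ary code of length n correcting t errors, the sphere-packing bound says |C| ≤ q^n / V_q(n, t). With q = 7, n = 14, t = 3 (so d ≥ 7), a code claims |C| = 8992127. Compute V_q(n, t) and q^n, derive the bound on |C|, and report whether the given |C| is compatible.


V_q(n, t) = 81985, q^n = 678223072849, Hamming bound = 8272526, |C| = 8992127 > bound (violated).

Step 1: Compute V_q(n, t) = Σ_{j=0}^3 C(n, j) (q−1)^j.
  j = 0: C(14,0)·(6)^0 = 1·1 = 1.
  j = 1: C(14,1)·(6)^1 = 14·6 = 84.
  j = 2: C(14,2)·(6)^2 = 91·36 = 3276.
  j = 3: C(14,3)·(6)^3 = 364·216 = 78624.
  V_q(n, t) = 1 + 84 + 3276 + 78624 = 81985.
Step 2: q^n = 7^14 = 678223072849.
Step 3: Hamming bound ⌊q^n / V_q(n,t)⌋ = ⌊678223072849/81985⌋ = 8272526.
Step 4: Compare |C| = 8992127 to 8272526: violated.
The claimed |C| lies above the Hamming bound, so no 7-ary code of length 14 with d ≥ 7 can have 8992127 codewords.


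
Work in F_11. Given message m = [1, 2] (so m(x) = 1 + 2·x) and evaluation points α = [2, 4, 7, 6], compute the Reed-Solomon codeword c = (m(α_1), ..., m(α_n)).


c = [5, 9, 4, 2]

Message polynomial: m(x) = 1 + 2·x (mod 11).
For each evaluation point α_i, compute m(α_i) mod 11:
  α_1 = 2: Horner steps 2 → 5, so m(2) = 5.
  α_2 = 4: Horner steps 2 → 9, so m(4) = 9.
  α_3 = 7: Horner steps 2 → 4, so m(7) = 4.
  α_4 = 6: Horner steps 2 → 2, so m(6) = 2.
Codeword c = [5, 9, 4, 2] ∈ F_11^4.


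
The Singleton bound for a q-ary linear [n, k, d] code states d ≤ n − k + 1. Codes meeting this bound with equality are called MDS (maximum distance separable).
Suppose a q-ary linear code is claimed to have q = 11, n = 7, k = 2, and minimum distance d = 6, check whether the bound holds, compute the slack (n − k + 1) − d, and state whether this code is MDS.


Singleton RHS = n − k + 1 = 6, slack = 0, bound satisfied, MDS.

Singleton bound: d ≤ n − k + 1.
Here n = 7, k = 2, so n − k + 1 = 6.
Given d = 6, check d ≤ 6: YES.
Slack = (n − k + 1) − d = 0.
The code is MDS (slack = 0).
Description: the claimed parameters are [7, 2, 6]_11; such a code would be MDS (meets Singleton bound).


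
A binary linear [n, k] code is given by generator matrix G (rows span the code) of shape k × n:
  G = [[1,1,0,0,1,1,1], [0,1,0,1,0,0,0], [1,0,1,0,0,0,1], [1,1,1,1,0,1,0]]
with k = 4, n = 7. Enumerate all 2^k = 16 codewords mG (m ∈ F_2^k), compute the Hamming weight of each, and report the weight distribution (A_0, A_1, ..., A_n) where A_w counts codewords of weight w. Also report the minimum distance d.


Weight distribution: A_0 = 1, A_2 = 2, A_3 = 4, A_4 = 5, A_5 = 4. Minimum distance d = 2.

Enumerate all 2^4 = 16 messages m ∈ F_2^4.
For each, compute codeword c = mG in F_2^7, then tally its weight.
  m = 0000 → c = 0000000, weight = 0.
  m = 1000 → c = 1100111, weight = 5.
  m = 0100 → c = 0101000, weight = 2.
  m = 1100 → c = 1001111, weight = 5.
  m = 0010 → c = 1010001, weight = 3.
  m = 1010 → c = 0110110, weight = 4.
  m = 0110 → c = 1111001, weight = 5.
  m = 1110 → c = 0011110, weight = 4.
  m = 0001 → c = 1111010, weight = 5.
  m = 1001 → c = 0011101, weight = 4.
  m = 0101 → c = 1010010, weight = 3.
  m = 1101 → c = 0110101, weight = 4.
  m = 0011 → c = 0101011, weight = 4.
  m = 1011 → c = 1001100, weight = 3.
  m = 0111 → c = 0000011, weight = 2.
  m = 1111 → c = 1100100, weight = 3.
Tally weights:
  weight 0: 1 codewords.
  weight 2: 2 codewords.
  weight 3: 4 codewords.
  weight 4: 5 codewords.
  weight 5: 4 codewords.
Minimum distance d = smallest w > 0 with A_w > 0 = 2.
Sanity: Σ A_w = 16 = 2^4 = 16 ✓.


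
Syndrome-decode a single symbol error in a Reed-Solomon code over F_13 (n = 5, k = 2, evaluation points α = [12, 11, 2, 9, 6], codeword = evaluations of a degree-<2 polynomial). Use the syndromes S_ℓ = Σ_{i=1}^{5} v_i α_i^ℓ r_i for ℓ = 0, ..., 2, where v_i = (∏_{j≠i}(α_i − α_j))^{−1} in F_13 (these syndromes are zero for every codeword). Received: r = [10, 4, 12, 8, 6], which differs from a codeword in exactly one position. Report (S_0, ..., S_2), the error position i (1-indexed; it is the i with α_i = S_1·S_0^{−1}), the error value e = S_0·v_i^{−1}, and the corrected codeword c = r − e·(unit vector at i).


S = (12, 2, 9), error at position 2, error magnitude e = 12, c = [10, 5, 12, 8, 6].

Step 1: column multipliers v_i = (∏_{j≠i}(α_i − α_j))^{−1} mod 13.
  i = 1 (α = 12): (12−11)(12−2)(12−9)(12−6) = 1·10·3·6 = 180 ≡ 11, so v_1 = 11^{−1} = 6 (mod 13).
  i = 2 (α = 11): (11−12)(11−2)(11−9)(11−6) = (−1)·9·2·5 = −90 ≡ 1, so v_2 = 1^{−1} = 1 (mod 13).
  i = 3 (α = 2): (2−12)(2−11)(2−9)(2−6) = (−10)·(−9)·(−7)·(−4) = 2520 ≡ 11, so v_3 = 11^{−1} = 6 (mod 13).
  i = 4 (α = 9): (9−12)(9−11)(9−2)(9−6) = (−3)·(−2)·7·3 = 126 ≡ 9, so v_4 = 9^{−1} = 3 (mod 13).
  i = 5 (α = 6): (6−12)(6−11)(6−2)(6−9) = (−6)·(−5)·4·(−3) = −360 ≡ 4, so v_5 = 4^{−1} = 10 (mod 13).
  v = [6, 1, 6, 3, 10].
Step 2: syndromes of r = [10, 4, 12, 8, 6] (all sums mod 13).
  S_0 = Σ v_i r_i = 6·10 + 1·4 + 6·12 + 3·8 + 10·6 = 220 ≡ 12.
  S_1 = Σ v_i α_i r_i = 6·12·10 + 1·11·4 + 6·2·12 + 3·9·8 + 10·6·6 = 1484 ≡ 2.
  α_i^2 mod 13 = [1, 4, 4, 3, 10].
  S_2 = Σ v_i α_i^2 r_i = 6·1·10 + 1·4·4 + 6·4·12 + 3·3·8 + 10·10·6 = 1036 ≡ 9.
  S = (12, 2, 9) ≠ 0, so r is not a codeword (an error is present).
Step 3: locate the error. For a single error e at position i, S_ℓ = v_i·e·α_i^ℓ, so α_err = S_1/S_0.
  S_0^{−1} = 12^{−1} = 12 (mod 13), so α_err = 2·12 = 24 ≡ 11 = α_2. Error position i = 2.
  Consistency check: S_2/S_1 = 9·7 = 63 ≡ 11 = α_err ✓ (single-error assumption holds).
Step 4: error magnitude e = S_0/v_2 = S_0·∏_{j≠2}(α_2 − α_j) = 12·1 = 12 ≡ 12 (mod 13).
Step 5: correct position 2: c_2 = r_2 − e = 4 − 12 ≡ 5 (mod 13). Hence c = [10, 5, 12, 8, 6].
  Check: interpolating c through the α_i gives m(x) = 2 + 5·x (degree < 2) with m(α_i) = c_i for every i, so c is indeed a codeword.
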